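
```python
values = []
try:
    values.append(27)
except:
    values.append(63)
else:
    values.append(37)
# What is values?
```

Step-by-step execution trace:
1. try: `values.append(27)` → values = [27]. No exception raised.
2. `except` is skipped.
3. `else` runs (try completed without exception): `values.append(37)` → values = [27, 37].
Result: [27, 37]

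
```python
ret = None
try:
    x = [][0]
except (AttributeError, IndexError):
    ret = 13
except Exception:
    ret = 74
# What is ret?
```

Step-by-step execution trace:
1. `x = [][0]` raises IndexError.
2. `except (AttributeError, IndexError)` matches (IndexError is in the tuple) → ret = 13.
3. `except Exception` is not reached.
Result: 13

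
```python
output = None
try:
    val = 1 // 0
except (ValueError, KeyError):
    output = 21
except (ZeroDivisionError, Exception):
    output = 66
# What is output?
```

Step-by-step execution trace:
1. `val = 1 // 0` raises ZeroDivisionError.
2. `except (ValueError, KeyError)` does not match ZeroDivisionError; skipped.
3. `except (ZeroDivisionError, Exception)` matches (ZeroDivisionError is in the tuple) → output = 66.
Result: 66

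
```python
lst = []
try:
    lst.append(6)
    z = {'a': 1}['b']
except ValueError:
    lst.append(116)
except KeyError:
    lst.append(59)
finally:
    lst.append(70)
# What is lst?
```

Step-by-step execution trace:
1. try: `lst.append(6)` → lst = [6].
2. `z = {'a': 1}['b']` raises KeyError.
3. `except ValueError` does not match KeyError; skipped.
4. `except KeyError` matches → `lst.append(59)` → lst = [6, 59].
5. finally always runs: `lst.append(70)` → lst = [6, 59, 70].
Result: [6, 59, 70]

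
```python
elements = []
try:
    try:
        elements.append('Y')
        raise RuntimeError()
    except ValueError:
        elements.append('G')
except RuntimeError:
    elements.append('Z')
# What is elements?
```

Step-by-step execution trace:
1. Inner try: `elements.append('Y')` → elements = ['Y'].
2. `raise RuntimeError()` raises RuntimeError.
3. Inner `except ValueError` does not match RuntimeError; exception propagates to outer try.
4. Outer `except RuntimeError` matches → `elements.append('Z')` → elements = ['Y', 'Z'].
Result: ['Y', 'Z']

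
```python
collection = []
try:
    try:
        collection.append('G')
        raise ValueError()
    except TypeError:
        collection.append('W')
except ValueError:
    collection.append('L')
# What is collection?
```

Step-by-step execution trace:
1. Inner try: `collection.append('G')` → collection = ['G'].
2. `raise ValueError()` raises ValueError.
3. Inner `except TypeError` does not match ValueError; exception propagates to outer try.
4. Outer `except ValueError` matches → `collection.append('L')` → collection = ['G', 'L'].
Result: ['G', 'L']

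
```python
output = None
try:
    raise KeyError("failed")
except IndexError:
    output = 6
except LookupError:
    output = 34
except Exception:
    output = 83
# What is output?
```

Step-by-step execution trace:
1. `raise KeyError(...)` raises KeyError.
2. `except IndexError` does not match (KeyError is not a subclass of IndexError); skipped.
3. `except LookupError` matches (KeyError is a subclass of LookupError) → output = 34.
4. `except Exception` is not reached.
Result: 34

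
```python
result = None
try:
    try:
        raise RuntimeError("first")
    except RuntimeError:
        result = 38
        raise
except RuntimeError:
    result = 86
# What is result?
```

Step-by-step execution trace:
1. Inner try: `raise RuntimeError("first")` raises RuntimeError.
2. Inner `except RuntimeError` matches → result = 38.
3. bare `raise` re-raises the same RuntimeError.
4. Outer `except RuntimeError` matches → result = 86.
Result: 86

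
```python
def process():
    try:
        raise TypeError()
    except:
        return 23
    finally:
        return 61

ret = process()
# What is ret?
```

Step-by-step execution trace:
1. `process()` enters try: `raise TypeError()` raises TypeError.
2. bare `except` matches → `return 23` sets pending return value 23.
3. Before returning, `finally: return 61` runs and overrides the pending return.
4. process() returns 61 → ret = 61.
Result: 61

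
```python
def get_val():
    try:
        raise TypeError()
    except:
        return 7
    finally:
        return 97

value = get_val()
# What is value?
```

Step-by-step execution trace:
1. `get_val()` enters try: `raise TypeError()` raises TypeError.
2. bare `except` matches → `return 7` sets pending return value 7.
3. Before returning, `finally: return 97` runs and overrides the pending return.
4. get_val() returns 97 → value = 97.
Result: 97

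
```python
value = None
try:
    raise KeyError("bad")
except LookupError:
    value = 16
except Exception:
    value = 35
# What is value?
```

Step-by-step execution trace:
1. `raise KeyError(...)` raises KeyError.
2. `except LookupError` matches (KeyError is a subclass of LookupError) → value = 16.
3. `except Exception` is not reached.
Result: 16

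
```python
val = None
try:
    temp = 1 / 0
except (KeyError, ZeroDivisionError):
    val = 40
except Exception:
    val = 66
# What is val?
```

Step-by-step execution trace:
1. `temp = 1 / 0` raises ZeroDivisionError.
2. `except (KeyError, ZeroDivisionError)` matches (ZeroDivisionError is in the tuple) → val = 40.
3. `except Exception` is not reached.
Result: 40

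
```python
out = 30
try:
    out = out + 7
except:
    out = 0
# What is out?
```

Step-by-step execution trace:
1. out starts at 30.
2. try: `out = out + 7` → out = 37. No exception raised.
3. `except` is skipped.
Result: 37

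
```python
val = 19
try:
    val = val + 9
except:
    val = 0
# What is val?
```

Step-by-step execution trace:
1. val starts at 19.
2. try: `val = val + 9` → val = 28. No exception raised.
3. `except` is skipped.
Result: 28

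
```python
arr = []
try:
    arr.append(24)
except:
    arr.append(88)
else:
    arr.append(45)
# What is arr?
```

Step-by-step execution trace:
1. try: `arr.append(24)` → arr = [24]. No exception raised.
2. `except` is skipped.
3. `else` runs (try completed without exception): `arr.append(45)` → arr = [24, 45].
Result: [24, 45]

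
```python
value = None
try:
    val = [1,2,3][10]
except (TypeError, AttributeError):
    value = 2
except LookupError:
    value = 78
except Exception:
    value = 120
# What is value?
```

Step-by-step execution trace:
1. `val = [1,2,3][10]` raises IndexError.
2. `except (TypeError, AttributeError)` does not match IndexError; skipped.
3. `except LookupError` matches (IndexError is a subclass of LookupError) → value = 78.
4. `except Exception` is not reached.
Result: 78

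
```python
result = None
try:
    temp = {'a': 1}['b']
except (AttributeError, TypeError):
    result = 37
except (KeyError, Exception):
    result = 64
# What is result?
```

Step-by-step execution trace:
1. `temp = {'a': 1}['b']` raises KeyError.
2. `except (AttributeError, TypeError)` does not match KeyError; skipped.
3. `except (KeyError, Exception)` matches (KeyError is in the tuple) → result = 64.
Result: 64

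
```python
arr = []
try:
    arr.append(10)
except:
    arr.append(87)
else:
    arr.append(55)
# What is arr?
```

Step-by-step execution trace:
1. try: `arr.append(10)` → arr = [10]. No exception raised.
2. `except` is skipped.
3. `else` runs (try completed without exception): `arr.append(55)` → arr = [10, 55].
Result: [10, 55]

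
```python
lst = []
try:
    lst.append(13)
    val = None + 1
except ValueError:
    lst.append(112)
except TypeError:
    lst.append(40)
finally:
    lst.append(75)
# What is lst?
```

Step-by-step execution trace:
1. try: `lst.append(13)` → lst = [13].
2. `val = None + 1` raises TypeError.
3. `except ValueError` does not match TypeError; skipped.
4. `except TypeError` matches → `lst.append(40)` → lst = [13, 40].
5. finally always runs: `lst.append(75)` → lst = [13, 40, 75].
Result: [13, 40, 75]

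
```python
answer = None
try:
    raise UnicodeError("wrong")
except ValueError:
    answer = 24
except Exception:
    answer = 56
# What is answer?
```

Step-by-step execution trace:
1. `raise UnicodeError(...)` raises UnicodeError.
2. `except ValueError` matches (UnicodeError is a subclass of ValueError) → answer = 24.
3. `except Exception` is not reached.
Result: 24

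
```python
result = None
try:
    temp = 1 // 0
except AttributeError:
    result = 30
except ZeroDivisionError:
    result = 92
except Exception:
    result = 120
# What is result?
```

Step-by-step execution trace:
1. `temp = 1 // 0` raises ZeroDivisionError.
2. `except AttributeError` does not match ZeroDivisionError; skipped.
3. `except ZeroDivisionError` matches → result = 92.
4. Remaining except clauses are skipped.
Result: 92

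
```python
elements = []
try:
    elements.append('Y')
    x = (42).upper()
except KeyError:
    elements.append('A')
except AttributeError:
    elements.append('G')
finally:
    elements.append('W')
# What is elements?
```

Step-by-step execution trace:
1. try: `elements.append('Y')` → elements = ['Y'].
2. `x = (42).upper()` raises AttributeError.
3. `except KeyError` does not match AttributeError; skipped.
4. `except AttributeError` matches → `elements.append('G')` → elements = ['Y', 'G'].
5. finally always runs: `elements.append('W')` → elements = ['Y', 'G', 'W'].
Result: ['Y', 'G', 'W']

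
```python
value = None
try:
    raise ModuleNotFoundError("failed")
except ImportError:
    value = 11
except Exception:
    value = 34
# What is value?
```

Step-by-step execution trace:
1. `raise ModuleNotFoundError(...)` raises ModuleNotFoundError.
2. `except ImportError` matches (ModuleNotFoundError is a subclass of ImportError) → value = 11.
3. `except Exception` is not reached.
Result: 11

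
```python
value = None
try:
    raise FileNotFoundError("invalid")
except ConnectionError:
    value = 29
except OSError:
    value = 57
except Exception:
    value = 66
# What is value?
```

Step-by-step execution trace:
1. `raise FileNotFoundError(...)` raises FileNotFoundError.
2. `except ConnectionError` does not match (FileNotFoundError is not a subclass of ConnectionError); skipped.
3. `except OSError` matches (FileNotFoundError is a subclass of OSError) → value = 57.
4. `except Exception` is not reached.
Result: 57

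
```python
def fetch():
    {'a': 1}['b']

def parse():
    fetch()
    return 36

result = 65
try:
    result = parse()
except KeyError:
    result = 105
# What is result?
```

Step-by-step execution trace:
1. result starts at 65.
2. try: `parse()` calls `fetch()`.
3. `fetch()` evaluates `{'a': 1}['b']`, which raises KeyError; it propagates through parse (uncaught).
4. `return 36` in parse is not reached; the assignment to result does not complete.
5. `except KeyError` matches → result = 105.
Result: 105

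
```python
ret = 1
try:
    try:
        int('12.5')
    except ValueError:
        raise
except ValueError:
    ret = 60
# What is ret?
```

Step-by-step execution trace:
1. Inner try: `int('12.5')` raises ValueError.
2. Inner `except ValueError` matches; bare `raise` re-raises the same ValueError.
3. Outer `except ValueError` matches → ret = 60.
Result: 60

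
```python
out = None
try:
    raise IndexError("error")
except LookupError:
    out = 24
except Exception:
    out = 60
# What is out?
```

Step-by-step execution trace:
1. `raise IndexError(...)` raises IndexError.
2. `except LookupError` matches (IndexError is a subclass of LookupError) → out = 24.
3. `except Exception` is not reached.
Result: 24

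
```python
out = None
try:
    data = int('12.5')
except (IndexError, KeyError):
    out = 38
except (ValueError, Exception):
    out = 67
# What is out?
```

Step-by-step execution trace:
1. `data = int('12.5')` raises ValueError.
2. `except (IndexError, KeyError)` does not match ValueError; skipped.
3. `except (ValueError, Exception)` matches (ValueError is in the tuple) → out = 67.
Result: 67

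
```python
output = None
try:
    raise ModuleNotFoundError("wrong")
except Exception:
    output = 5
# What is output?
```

Step-by-step execution trace:
1. `raise ModuleNotFoundError(...)` raises ModuleNotFoundError.
2. `except Exception` matches (ModuleNotFoundError is a subclass of Exception) → output = 5.
Result: 5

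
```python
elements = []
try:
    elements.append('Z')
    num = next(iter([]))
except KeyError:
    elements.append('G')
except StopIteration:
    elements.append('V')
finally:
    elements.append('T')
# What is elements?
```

Step-by-step execution trace:
1. try: `elements.append('Z')` → elements = ['Z'].
2. `num = next(iter([]))` raises StopIteration.
3. `except KeyError` does not match StopIteration; skipped.
4. `except StopIteration` matches → `elements.append('V')` → elements = ['Z', 'V'].
5. finally always runs: `elements.append('T')` → elements = ['Z', 'V', 'T'].
Result: ['Z', 'V', 'T']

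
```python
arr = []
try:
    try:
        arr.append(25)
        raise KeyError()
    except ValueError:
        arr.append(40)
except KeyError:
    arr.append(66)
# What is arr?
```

Step-by-step execution trace:
1. Inner try: `arr.append(25)` → arr = [25].
2. `raise KeyError()` raises KeyError.
3. Inner `except ValueError` does not match KeyError; exception propagates to outer try.
4. Outer `except KeyError` matches → `arr.append(66)` → arr = [25, 66].
Result: [25, 66]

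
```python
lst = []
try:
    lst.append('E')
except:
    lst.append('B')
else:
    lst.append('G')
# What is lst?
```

Step-by-step execution trace:
1. try: `lst.append('E')` → lst = ['E']. No exception raised.
2. `except` is skipped.
3. `else` runs (try completed without exception): `lst.append('G')` → lst = ['E', 'G'].
Result: ['E', 'G']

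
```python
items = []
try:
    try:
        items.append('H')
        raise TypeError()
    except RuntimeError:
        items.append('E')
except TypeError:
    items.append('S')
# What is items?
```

Step-by-step execution trace:
1. Inner try: `items.append('H')` → items = ['H'].
2. `raise TypeError()` raises TypeError.
3. Inner `except RuntimeError` does not match TypeError; exception propagates to outer try.
4. Outer `except TypeError` matches → `items.append('S')` → items = ['H', 'S'].
Result: ['H', 'S']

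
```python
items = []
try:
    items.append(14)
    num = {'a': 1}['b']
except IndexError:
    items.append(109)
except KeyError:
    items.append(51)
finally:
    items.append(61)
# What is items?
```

Step-by-step execution trace:
1. try: `items.append(14)` → items = [14].
2. `num = {'a': 1}['b']` raises KeyError.
3. `except IndexError` does not match KeyError; skipped.
4. `except KeyError` matches → `items.append(51)` → items = [14, 51].
5. finally always runs: `items.append(61)` → items = [14, 51, 61].
Result: [14, 51, 61]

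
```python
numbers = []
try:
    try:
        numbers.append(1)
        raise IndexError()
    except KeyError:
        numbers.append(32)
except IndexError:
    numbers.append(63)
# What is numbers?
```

Step-by-step execution trace:
1. Inner try: `numbers.append(1)` → numbers = [1].
2. `raise IndexError()` raises IndexError.
3. Inner `except KeyError` does not match IndexError; exception propagates to outer try.
4. Outer `except IndexError` matches → `numbers.append(63)` → numbers = [1, 63].
Result: [1, 63]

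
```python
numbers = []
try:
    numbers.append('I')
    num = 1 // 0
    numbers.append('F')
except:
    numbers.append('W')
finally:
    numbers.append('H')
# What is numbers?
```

Step-by-step execution trace:
1. try: `numbers.append('I')` → numbers = ['I'].
2. `num = 1 // 0` raises ZeroDivisionError; `numbers.append('F')` is not reached.
3. bare `except` matches → `numbers.append('W')` → numbers = ['I', 'W'].
4. finally always runs: `numbers.append('H')` → numbers = ['I', 'W', 'H'].
Result: ['I', 'W', 'H']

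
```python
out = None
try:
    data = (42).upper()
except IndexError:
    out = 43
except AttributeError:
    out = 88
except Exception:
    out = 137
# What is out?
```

Step-by-step execution trace:
1. `data = (42).upper()` raises AttributeError.
2. `except IndexError` does not match AttributeError; skipped.
3. `except AttributeError` matches → out = 88.
4. Remaining except clauses are skipped.
Result: 88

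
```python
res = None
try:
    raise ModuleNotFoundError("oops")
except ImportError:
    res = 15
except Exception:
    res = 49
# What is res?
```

Step-by-step execution trace:
1. `raise ModuleNotFoundError(...)` raises ModuleNotFoundError.
2. `except ImportError` matches (ModuleNotFoundError is a subclass of ImportError) → res = 15.
3. `except Exception` is not reached.
Result: 15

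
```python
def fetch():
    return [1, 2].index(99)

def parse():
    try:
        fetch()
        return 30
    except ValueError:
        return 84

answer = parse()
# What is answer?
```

Step-by-step execution trace:
1. `parse()` calls `fetch()`.
2. `fetch()` evaluates `[1, 2].index(99)`, which raises ValueError; it propagates to the caller.
3. `return 30` is not reached.
4. `except ValueError` in parse matches → returns 84.
5. answer = 84.
Result: 84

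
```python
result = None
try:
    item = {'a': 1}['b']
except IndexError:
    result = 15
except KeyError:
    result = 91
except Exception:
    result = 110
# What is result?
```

Step-by-step execution trace:
1. `item = {'a': 1}['b']` raises KeyError.
2. `except IndexError` does not match KeyError; skipped.
3. `except KeyError` matches → result = 91.
4. Remaining except clauses are skipped.
Result: 91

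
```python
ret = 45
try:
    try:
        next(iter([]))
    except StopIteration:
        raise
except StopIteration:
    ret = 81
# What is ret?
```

Step-by-step execution trace:
1. Inner try: `next(iter([]))` raises StopIteration.
2. Inner `except StopIteration` matches; bare `raise` re-raises the same StopIteration.
3. Outer `except StopIteration` matches → ret = 81.
Result: 81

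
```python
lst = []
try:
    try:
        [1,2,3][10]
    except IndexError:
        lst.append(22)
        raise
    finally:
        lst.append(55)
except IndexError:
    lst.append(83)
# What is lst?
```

Step-by-step execution trace:
1. Inner try: `[1,2,3][10]` raises IndexError.
2. Inner `except IndexError` matches → `lst.append(22)` → lst = [22].
3. bare `raise` re-raises IndexError.
4. Inner `finally` runs during unwinding: `lst.append(55)` → lst = [22, 55].
5. Outer `except IndexError` matches → `lst.append(83)` → lst = [22, 55, 83].
Result: [22, 55, 83]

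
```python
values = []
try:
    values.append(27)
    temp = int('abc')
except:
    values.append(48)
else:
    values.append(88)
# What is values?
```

Step-by-step execution trace:
1. try: `values.append(27)` → values = [27].
2. `temp = int('abc')` raises ValueError.
3. bare `except` matches → `values.append(48)` → values = [27, 48].
4. `else` is skipped (an exception was raised).
Result: [27, 48]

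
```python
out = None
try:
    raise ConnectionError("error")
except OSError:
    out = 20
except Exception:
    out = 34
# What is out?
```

Step-by-step execution trace:
1. `raise ConnectionError(...)` raises ConnectionError.
2. `except OSError` matches (ConnectionError is a subclass of OSError) → out = 20.
3. `except Exception` is not reached.
Result: 20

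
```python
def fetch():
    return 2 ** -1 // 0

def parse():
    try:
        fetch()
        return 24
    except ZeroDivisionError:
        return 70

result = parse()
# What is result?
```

Step-by-step execution trace:
1. `parse()` calls `fetch()`.
2. `fetch()` evaluates `2 ** -1 // 0`, which raises ZeroDivisionError; it propagates to the caller.
3. `return 24` is not reached.
4. `except ZeroDivisionError` in parse matches → returns 70.
5. result = 70.
Result: 70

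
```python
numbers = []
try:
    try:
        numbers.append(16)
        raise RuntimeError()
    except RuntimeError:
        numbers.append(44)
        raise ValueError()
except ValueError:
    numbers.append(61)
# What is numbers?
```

Step-by-step execution trace:
1. Inner try: `numbers.append(16)` → numbers = [16].
2. `raise RuntimeError()` raises RuntimeError.
3. Inner `except RuntimeError` matches → `numbers.append(44)` → numbers = [16, 44].
4. `raise ValueError()` raises ValueError; propagates to outer try.
5. Outer `except ValueError` matches → `numbers.append(61)` → numbers = [16, 44, 61].
Result: [16, 44, 61]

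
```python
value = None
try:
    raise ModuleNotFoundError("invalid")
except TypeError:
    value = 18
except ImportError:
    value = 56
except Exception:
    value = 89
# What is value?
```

Step-by-step execution trace:
1. `raise ModuleNotFoundError(...)` raises ModuleNotFoundError.
2. `except TypeError` does not match (ModuleNotFoundError is not a subclass of TypeError); skipped.
3. `except ImportError` matches (ModuleNotFoundError is a subclass of ImportError) → value = 56.
4. `except Exception` is not reached.
Result: 56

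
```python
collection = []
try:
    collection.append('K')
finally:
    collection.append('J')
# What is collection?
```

Step-by-step execution trace:
1. try: `collection.append('K')` → collection = ['K'].
2. The try body completes without raising.
3. finally always runs: `collection.append('J')` → collection = ['K', 'J'].
Result: ['K', 'J']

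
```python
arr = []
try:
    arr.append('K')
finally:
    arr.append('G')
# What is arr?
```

Step-by-step execution trace:
1. try: `arr.append('K')` → arr = ['K'].
2. The try body completes without raising.
3. finally always runs: `arr.append('G')` → arr = ['K', 'G'].
Result: ['K', 'G']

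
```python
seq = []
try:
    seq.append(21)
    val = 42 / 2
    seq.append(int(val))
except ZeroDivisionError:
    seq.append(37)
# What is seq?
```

Step-by-step execution trace:
1. try: `seq.append(21)` → seq = [21].
2. `val = 42 / 2` → val = 21.0. No exception raised.
3. `seq.append(int(val))` → seq = [21, 21].
4. `except ZeroDivisionError` is skipped (no exception was raised).
Result: [21, 21]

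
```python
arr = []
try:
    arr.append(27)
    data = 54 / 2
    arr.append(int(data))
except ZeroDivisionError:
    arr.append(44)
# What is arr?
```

Step-by-step execution trace:
1. try: `arr.append(27)` → arr = [27].
2. `data = 54 / 2` → data = 27.0. No exception raised.
3. `arr.append(int(data))` → arr = [27, 27].
4. `except ZeroDivisionError` is skipped (no exception was raised).
Result: [27, 27]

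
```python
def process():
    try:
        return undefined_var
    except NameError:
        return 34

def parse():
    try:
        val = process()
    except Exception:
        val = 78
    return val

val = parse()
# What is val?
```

Step-by-step execution trace:
1. `parse()` calls `process()`.
2. In process: `undefined_var` raises NameError; `except NameError` catches it → returns 34.
3. In parse: `val = process()` → val = 34. No exception reaches parse.
4. `except Exception` is skipped; parse returns 34.
5. val = 34.
Result: 34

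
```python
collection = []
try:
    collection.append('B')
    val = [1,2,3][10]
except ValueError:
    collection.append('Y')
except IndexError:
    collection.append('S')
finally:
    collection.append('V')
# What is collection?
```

Step-by-step execution trace:
1. try: `collection.append('B')` → collection = ['B'].
2. `val = [1,2,3][10]` raises IndexError.
3. `except ValueError` does not match IndexError; skipped.
4. `except IndexError` matches → `collection.append('S')` → collection = ['B', 'S'].
5. finally always runs: `collection.append('V')` → collection = ['B', 'S', 'V'].
Result: ['B', 'S', 'V']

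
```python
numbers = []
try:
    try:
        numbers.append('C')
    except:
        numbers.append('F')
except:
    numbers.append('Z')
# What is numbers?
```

Step-by-step execution trace:
1. Inner try: `numbers.append('C')` → numbers = ['C']. No exception raised.
2. Inner `except` is skipped.
3. Inner try completes normally; outer `except` is skipped.
Result: ['C']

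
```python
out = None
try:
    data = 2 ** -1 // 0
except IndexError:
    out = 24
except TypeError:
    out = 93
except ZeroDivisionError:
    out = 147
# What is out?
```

Step-by-step execution trace:
1. `data = 2 ** -1 // 0` raises ZeroDivisionError.
2. `except IndexError` does not match ZeroDivisionError; skipped.
3. `except TypeError` does not match ZeroDivisionError; skipped.
4. `except ZeroDivisionError` matches → out = 147.
Result: 147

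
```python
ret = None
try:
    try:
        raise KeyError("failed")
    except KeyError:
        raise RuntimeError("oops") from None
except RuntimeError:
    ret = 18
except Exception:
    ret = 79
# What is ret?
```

Step-by-step execution trace:
1. Inner try raises KeyError; inner `except KeyError` catches it.
2. `raise RuntimeError(...) from None` raises RuntimeError (from None suppresses __context__, but the active exception is still RuntimeError).
3. Outer `except RuntimeError` matches → ret = 18.
4. `except Exception` is not reached.
Result: 18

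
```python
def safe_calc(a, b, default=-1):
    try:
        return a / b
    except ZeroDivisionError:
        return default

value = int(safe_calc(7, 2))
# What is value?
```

Step-by-step execution trace:
1. `safe_calc(7, 2)` enters try: `return 7 / 2` → returns 3.5. No exception raised.
2. `except ZeroDivisionError` is skipped.
3. `int(3.5)` → 3 → value = 3.
Result: 3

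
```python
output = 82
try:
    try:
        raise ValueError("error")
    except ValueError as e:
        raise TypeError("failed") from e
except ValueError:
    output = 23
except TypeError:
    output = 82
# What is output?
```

Step-by-step execution trace:
1. Inner try raises ValueError; inner `except ValueError as e` catches it.
2. `raise TypeError(...) from e` raises TypeError (ValueError is attached as __cause__, but only TypeError is active).
3. Outer `except ValueError` does not match TypeError; skipped.
4. Outer `except TypeError` matches → output = 82.
Result: 82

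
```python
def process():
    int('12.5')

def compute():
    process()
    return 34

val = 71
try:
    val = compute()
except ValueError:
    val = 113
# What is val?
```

Step-by-step execution trace:
1. val starts at 71.
2. try: `compute()` calls `process()`.
3. `process()` evaluates `int('12.5')`, which raises ValueError; it propagates through compute (uncaught).
4. `return 34` in compute is not reached; the assignment to val does not complete.
5. `except ValueError` matches → val = 113.
Result: 113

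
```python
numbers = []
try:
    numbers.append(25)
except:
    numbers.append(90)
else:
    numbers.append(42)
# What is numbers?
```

Step-by-step execution trace:
1. try: `numbers.append(25)` → numbers = [25]. No exception raised.
2. `except` is skipped.
3. `else` runs (try completed without exception): `numbers.append(42)` → numbers = [25, 42].
Result: [25, 42]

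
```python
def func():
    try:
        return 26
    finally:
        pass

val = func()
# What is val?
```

Step-by-step execution trace:
1. `func()` enters try: `return 26` sets pending return value 26.
2. Before returning, `finally: pass` runs (no effect).
3. func() returns 26 → val = 26.
Result: 26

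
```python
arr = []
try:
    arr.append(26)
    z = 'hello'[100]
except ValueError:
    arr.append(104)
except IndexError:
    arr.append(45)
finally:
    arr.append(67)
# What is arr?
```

Step-by-step execution trace:
1. try: `arr.append(26)` → arr = [26].
2. `z = 'hello'[100]` raises IndexError.
3. `except ValueError` does not match IndexError; skipped.
4. `except IndexError` matches → `arr.append(45)` → arr = [26, 45].
5. finally always runs: `arr.append(67)` → arr = [26, 45, 67].
Result: [26, 45, 67]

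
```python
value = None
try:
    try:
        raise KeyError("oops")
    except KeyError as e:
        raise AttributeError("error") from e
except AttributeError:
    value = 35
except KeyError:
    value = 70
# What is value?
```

Step-by-step execution trace:
1. Inner try raises KeyError; inner `except KeyError as e` catches it.
2. `raise AttributeError(...) from e` raises AttributeError (KeyError is attached as __cause__, but only AttributeError is active).
3. Outer `except AttributeError` matches → value = 35.
4. `except KeyError` is not reached.
Result: 35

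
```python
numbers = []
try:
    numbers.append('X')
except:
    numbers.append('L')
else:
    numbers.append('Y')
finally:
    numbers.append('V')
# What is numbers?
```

Step-by-step execution trace:
1. try: `numbers.append('X')` → numbers = ['X']. No exception raised.
2. `except` is skipped.
3. `else` runs: `numbers.append('Y')` → numbers = ['X', 'Y'].
4. `finally` always runs: `numbers.append('V')` → numbers = ['X', 'Y', 'V'].
Result: ['X', 'Y', 'V']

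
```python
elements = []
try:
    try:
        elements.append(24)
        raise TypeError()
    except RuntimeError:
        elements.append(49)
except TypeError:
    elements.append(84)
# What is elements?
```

Step-by-step execution trace:
1. Inner try: `elements.append(24)` → elements = [24].
2. `raise TypeError()` raises TypeError.
3. Inner `except RuntimeError` does not match TypeError; exception propagates to outer try.
4. Outer `except TypeError` matches → `elements.append(84)` → elements = [24, 84].
Result: [24, 84]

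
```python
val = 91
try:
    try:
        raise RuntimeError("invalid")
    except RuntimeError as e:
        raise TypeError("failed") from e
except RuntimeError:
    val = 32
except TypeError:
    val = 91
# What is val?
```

Step-by-step execution trace:
1. Inner try raises RuntimeError; inner `except RuntimeError as e` catches it.
2. `raise TypeError(...) from e` raises TypeError (RuntimeError is attached as __cause__, but only TypeError is active).
3. Outer `except RuntimeError` does not match TypeError; skipped.
4. Outer `except TypeError` matches → val = 91.
Result: 91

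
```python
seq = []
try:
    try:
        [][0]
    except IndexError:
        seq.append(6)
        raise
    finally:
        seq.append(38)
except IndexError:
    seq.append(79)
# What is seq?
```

Step-by-step execution trace:
1. Inner try: `[][0]` raises IndexError.
2. Inner `except IndexError` matches → `seq.append(6)` → seq = [6].
3. bare `raise` re-raises IndexError.
4. Inner `finally` runs during unwinding: `seq.append(38)` → seq = [6, 38].
5. Outer `except IndexError` matches → `seq.append(79)` → seq = [6, 38, 79].
Result: [6, 38, 79]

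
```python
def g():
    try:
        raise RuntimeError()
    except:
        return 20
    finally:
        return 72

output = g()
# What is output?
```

Step-by-step execution trace:
1. `g()` enters try: `raise RuntimeError()` raises RuntimeError.
2. bare `except` matches → `return 20` sets pending return value 20.
3. Before returning, `finally: return 72` runs and overrides the pending return.
4. g() returns 72 → output = 72.
Result: 72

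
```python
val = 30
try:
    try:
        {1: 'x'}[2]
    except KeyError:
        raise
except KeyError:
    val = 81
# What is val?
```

Step-by-step execution trace:
1. Inner try: `{1: 'x'}[2]` raises KeyError.
2. Inner `except KeyError` matches; bare `raise` re-raises the same KeyError.
3. Outer `except KeyError` matches → val = 81.
Result: 81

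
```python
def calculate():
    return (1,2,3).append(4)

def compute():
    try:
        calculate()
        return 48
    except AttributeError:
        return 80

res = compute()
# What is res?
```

Step-by-step execution trace:
1. `compute()` calls `calculate()`.
2. `calculate()` evaluates `(1,2,3).append(4)`, which raises AttributeError; it propagates to the caller.
3. `return 48` is not reached.
4. `except AttributeError` in compute matches → returns 80.
5. res = 80.
Result: 80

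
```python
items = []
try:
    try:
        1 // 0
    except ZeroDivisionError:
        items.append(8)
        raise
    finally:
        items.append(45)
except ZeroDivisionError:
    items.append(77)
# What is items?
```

Step-by-step execution trace:
1. Inner try: `1 // 0` raises ZeroDivisionError.
2. Inner `except ZeroDivisionError` matches → `items.append(8)` → items = [8].
3. bare `raise` re-raises ZeroDivisionError.
4. Inner `finally` runs during unwinding: `items.append(45)` → items = [8, 45].
5. Outer `except ZeroDivisionError` matches → `items.append(77)` → items = [8, 45, 77].
Result: [8, 45, 77]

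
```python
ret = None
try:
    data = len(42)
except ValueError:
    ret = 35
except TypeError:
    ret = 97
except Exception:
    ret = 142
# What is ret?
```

Step-by-step execution trace:
1. `data = len(42)` raises TypeError.
2. `except ValueError` does not match TypeError; skipped.
3. `except TypeError` matches → ret = 97.
4. Remaining except clauses are skipped.
Result: 97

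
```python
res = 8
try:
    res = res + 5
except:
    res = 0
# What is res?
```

Step-by-step execution trace:
1. res starts at 8.
2. try: `res = res + 5` → res = 13. No exception raised.
3. `except` is skipped.
Result: 13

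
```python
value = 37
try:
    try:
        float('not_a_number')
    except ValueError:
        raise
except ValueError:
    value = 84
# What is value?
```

Step-by-step execution trace:
1. Inner try: `float('not_a_number')` raises ValueError.
2. Inner `except ValueError` matches; bare `raise` re-raises the same ValueError.
3. Outer `except ValueError` matches → value = 84.
Result: 84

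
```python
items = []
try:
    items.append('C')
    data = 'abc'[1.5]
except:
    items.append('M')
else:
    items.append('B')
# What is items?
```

Step-by-step execution trace:
1. try: `items.append('C')` → items = ['C'].
2. `data = 'abc'[1.5]` raises TypeError.
3. bare `except` matches → `items.append('M')` → items = ['C', 'M'].
4. `else` is skipped (an exception was raised).
Result: ['C', 'M']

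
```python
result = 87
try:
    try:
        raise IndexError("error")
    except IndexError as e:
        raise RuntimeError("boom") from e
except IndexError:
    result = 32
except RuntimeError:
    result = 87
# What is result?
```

Step-by-step execution trace:
1. Inner try raises IndexError; inner `except IndexError as e` catches it.
2. `raise RuntimeError(...) from e` raises RuntimeError (IndexError is attached as __cause__, but only RuntimeError is active).
3. Outer `except IndexError` does not match RuntimeError; skipped.
4. Outer `except RuntimeError` matches → result = 87.
Result: 87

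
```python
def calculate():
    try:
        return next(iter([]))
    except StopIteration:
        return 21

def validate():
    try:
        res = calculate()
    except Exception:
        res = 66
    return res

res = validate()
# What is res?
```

Step-by-step execution trace:
1. `validate()` calls `calculate()`.
2. In calculate: `next(iter([]))` raises StopIteration; `except StopIteration` catches it → returns 21.
3. In validate: `res = calculate()` → res = 21. No exception reaches validate.
4. `except Exception` is skipped; validate returns 21.
5. res = 21.
Result: 21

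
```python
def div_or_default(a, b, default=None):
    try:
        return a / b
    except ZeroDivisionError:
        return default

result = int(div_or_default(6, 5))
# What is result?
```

Step-by-step execution trace:
1. `div_or_default(6, 5)` enters try: `return 6 / 5` → returns 1.2. No exception raised.
2. `except ZeroDivisionError` is skipped.
3. `int(1.2)` → 1 → result = 1.
Result: 1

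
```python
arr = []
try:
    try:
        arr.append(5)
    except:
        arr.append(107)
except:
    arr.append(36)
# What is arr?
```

Step-by-step execution trace:
1. Inner try: `arr.append(5)` → arr = [5]. No exception raised.
2. Inner `except` is skipped.
3. Inner try completes normally; outer `except` is skipped.
Result: [5]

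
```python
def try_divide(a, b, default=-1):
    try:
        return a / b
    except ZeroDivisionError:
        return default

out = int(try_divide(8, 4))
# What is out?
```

Step-by-step execution trace:
1. `try_divide(8, 4)` enters try: `return 8 / 4` → returns 2.0. No exception raised.
2. `except ZeroDivisionError` is skipped.
3. `int(2.0)` → 2 → out = 2.
Result: 2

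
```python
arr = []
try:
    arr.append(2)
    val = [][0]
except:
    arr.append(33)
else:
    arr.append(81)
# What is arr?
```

Step-by-step execution trace:
1. try: `arr.append(2)` → arr = [2].
2. `val = [][0]` raises IndexError.
3. bare `except` matches → `arr.append(33)` → arr = [2, 33].
4. `else` is skipped (an exception was raised).
Result: [2, 33]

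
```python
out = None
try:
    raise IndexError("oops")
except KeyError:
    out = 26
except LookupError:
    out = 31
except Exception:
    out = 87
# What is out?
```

Step-by-step execution trace:
1. `raise IndexError(...)` raises IndexError.
2. `except KeyError` does not match (IndexError is not a subclass of KeyError); skipped.
3. `except LookupError` matches (IndexError is a subclass of LookupError) → out = 31.
4. `except Exception` is not reached.
Result: 31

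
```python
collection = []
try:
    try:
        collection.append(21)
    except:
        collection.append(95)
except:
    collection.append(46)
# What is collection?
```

Step-by-step execution trace:
1. Inner try: `collection.append(21)` → collection = [21]. No exception raised.
2. Inner `except` is skipped.
3. Inner try completes normally; outer `except` is skipped.
Result: [21]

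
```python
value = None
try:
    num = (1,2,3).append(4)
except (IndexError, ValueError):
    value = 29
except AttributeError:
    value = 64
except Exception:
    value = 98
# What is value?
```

Step-by-step execution trace:
1. `num = (1,2,3).append(4)` raises AttributeError.
2. `except (IndexError, ValueError)` does not match AttributeError; skipped.
3. `except AttributeError` matches (exact type match) → value = 64.
4. `except Exception` is not reached.
Result: 64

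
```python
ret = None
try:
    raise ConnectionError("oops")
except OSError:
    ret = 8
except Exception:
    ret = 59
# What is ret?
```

Step-by-step execution trace:
1. `raise ConnectionError(...)` raises ConnectionError.
2. `except OSError` matches (ConnectionError is a subclass of OSError) → ret = 8.
3. `except Exception` is not reached.
Result: 8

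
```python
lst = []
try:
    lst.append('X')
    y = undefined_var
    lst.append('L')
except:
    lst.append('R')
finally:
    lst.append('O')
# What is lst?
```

Step-by-step execution trace:
1. try: `lst.append('X')` → lst = ['X'].
2. `y = undefined_var` raises NameError; `lst.append('L')` is not reached.
3. bare `except` matches → `lst.append('R')` → lst = ['X', 'R'].
4. finally always runs: `lst.append('O')` → lst = ['X', 'R', 'O'].
Result: ['X', 'R', 'O']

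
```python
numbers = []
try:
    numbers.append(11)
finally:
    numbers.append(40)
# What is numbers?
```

Step-by-step execution trace:
1. try: `numbers.append(11)` → numbers = [11].
2. The try body completes without raising.
3. finally always runs: `numbers.append(40)` → numbers = [11, 40].
Result: [11, 40]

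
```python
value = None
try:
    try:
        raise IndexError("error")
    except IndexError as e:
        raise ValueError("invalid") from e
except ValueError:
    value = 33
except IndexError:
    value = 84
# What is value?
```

Step-by-step execution trace:
1. Inner try raises IndexError; inner `except IndexError as e` catches it.
2. `raise ValueError(...) from e` raises ValueError (IndexError is attached as __cause__, but only ValueError is active).
3. Outer `except ValueError` matches → value = 33.
4. `except IndexError` is not reached.
Result: 33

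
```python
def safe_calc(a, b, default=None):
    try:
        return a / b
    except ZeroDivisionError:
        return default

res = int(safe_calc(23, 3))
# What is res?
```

Step-by-step execution trace:
1. `safe_calc(23, 3)` enters try: `return 23 / 3` → returns 7.666666666666667. No exception raised.
2. `except ZeroDivisionError` is skipped.
3. `int(7.666666666666667)` → 7 → res = 7.
Result: 7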